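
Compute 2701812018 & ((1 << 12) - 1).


2701812018 & 4095 = 306

306


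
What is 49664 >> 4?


0b1100001000000000 >> 4 = 0b110000100000 = 3104

3104


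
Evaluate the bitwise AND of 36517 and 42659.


0b1000111010100101 & 0b1010011010100011 = 0b1000011010100001 = 34465

34465


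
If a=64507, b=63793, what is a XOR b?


64507 ^ 63793 = 714

714


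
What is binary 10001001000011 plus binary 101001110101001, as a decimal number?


10001001000011 + 101001110101001 = 111010111101100 = 30188

30188


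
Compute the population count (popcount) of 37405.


0b1001001000011101 has 7 set bits

7


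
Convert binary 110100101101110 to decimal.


110100101101110 in decimal = 26990

26990


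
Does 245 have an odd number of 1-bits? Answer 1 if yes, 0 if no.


0b11110101 has 6 ones => parity 0

0


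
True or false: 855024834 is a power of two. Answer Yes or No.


0b110010111101101010010011000010. Multiple bits set => No

No


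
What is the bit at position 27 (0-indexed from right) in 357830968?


0b10101010101000001000100111000, position 27 = 0

0


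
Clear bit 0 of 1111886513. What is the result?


1111886513 & ~(1 << 0) = 1111886512

1111886512


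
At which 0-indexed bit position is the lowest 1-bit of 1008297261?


0b111100000110010110010100101101. Lowest set bit at position 0

0


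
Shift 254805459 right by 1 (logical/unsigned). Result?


0b1111001100000000010111010011 >> 1 = 0b111100110000000001011101001 = 127402729

127402729


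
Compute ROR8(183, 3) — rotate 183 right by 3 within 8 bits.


Rotate 0b10110111 right by 3 (8-bit) = 0b11110110 = 246

246


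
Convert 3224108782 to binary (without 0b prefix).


3224108782 = 11000000001010111111111011101110 in binary

11000000001010111111111011101110


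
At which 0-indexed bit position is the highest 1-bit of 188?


0b10111100. Highest set bit at position 7

7


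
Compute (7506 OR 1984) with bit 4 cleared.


Step 1: 7506 | 1984 = 8146
Step 2: 8146 & ~(1 << 4) = 8130

8130


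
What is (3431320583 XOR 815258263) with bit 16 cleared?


Step 1: 3431320583 ^ 815258263 = 4229043856
Step 2: 4229043856 & ~(1 << 16) = 4229043856

4229043856


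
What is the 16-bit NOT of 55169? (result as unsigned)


~0b1101011110000001 = 0b10100001111110 = 10366 (16-bit unsigned)

10366


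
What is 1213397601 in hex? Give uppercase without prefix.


1213397601 = 4852FA61 hex

4852FA61


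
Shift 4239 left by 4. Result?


0b1000010001111 << 4 = 0b10000100011110000 = 67824

67824


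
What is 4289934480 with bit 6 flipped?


4289934480 ^ (1 << 6) = 4289934480 ^ 64 = 4289934544

4289934544


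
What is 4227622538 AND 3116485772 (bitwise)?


0b11111011111111000110011010001010 & 0b10111001110000011100110010001100 = 0b10111001110000000100010010001000 = 3116385416

3116385416


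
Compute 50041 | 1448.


0b1100001101111001 | 0b10110101000 = 0b1100011111111001 = 51193

51193


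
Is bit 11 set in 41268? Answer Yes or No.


0b1010000100110100, bit 11 = 0. No

No


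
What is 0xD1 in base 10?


D1 hex = 209 decimal

209


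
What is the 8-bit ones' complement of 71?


71 ^ 255 = 184

184


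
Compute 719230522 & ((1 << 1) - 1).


719230522 & 1 = 0

0


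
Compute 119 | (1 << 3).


119 | (1 << 3) = 119 | 8 = 127

127


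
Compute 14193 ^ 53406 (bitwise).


0b11011101110001 ^ 0b1101000010011110 = 0b1110011111101111 = 59375

59375


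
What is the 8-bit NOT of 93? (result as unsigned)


~0b1011101 = 0b10100010 = 162 (8-bit unsigned)

162


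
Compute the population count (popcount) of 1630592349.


0b1100001001100001101110101011101 has 16 set bits

16


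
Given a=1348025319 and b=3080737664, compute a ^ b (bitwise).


1348025319 ^ 3080737664 = 3891882087

3891882087


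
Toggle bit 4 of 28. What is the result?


28 ^ (1 << 4) = 28 ^ 16 = 12

12


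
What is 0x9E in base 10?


9E hex = 158 decimal

158


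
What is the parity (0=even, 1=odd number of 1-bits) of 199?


0b11000111 has 5 ones => parity 1

1


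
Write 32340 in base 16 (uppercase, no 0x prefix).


32340 = 7E54 hex

7E54


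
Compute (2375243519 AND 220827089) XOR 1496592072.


Step 1: 2375243519 & 220827089 = 218170577
Step 2: 218170577 ^ 1496592072 = 1412770329

1412770329


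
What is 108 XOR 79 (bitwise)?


0b1101100 ^ 0b1001111 = 0b100011 = 35

35


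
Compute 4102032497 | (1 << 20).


4102032497 | (1 << 20) = 4102032497 | 1048576 = 4103081073

4103081073


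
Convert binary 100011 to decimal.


100011 in decimal = 35

35


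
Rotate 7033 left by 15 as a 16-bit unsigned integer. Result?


Rotate 0b1101101111001 left by 15 (16-bit) = 0b1000110110111100 = 36284

36284


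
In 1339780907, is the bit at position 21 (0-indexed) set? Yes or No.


0b1001111110110110110111100101011, bit 21 = 0. No

No


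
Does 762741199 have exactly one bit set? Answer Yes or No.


0b101101011101101000000111001111. Multiple bits set => No

No


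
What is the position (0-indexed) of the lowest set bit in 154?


0b10011010. Lowest set bit at position 1

1


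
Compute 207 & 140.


0b11001111 & 0b10001100 = 0b10001100 = 140

140


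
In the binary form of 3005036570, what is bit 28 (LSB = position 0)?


0b10110011000111010011100000011010, position 28 = 1

1


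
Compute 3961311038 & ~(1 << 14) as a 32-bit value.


3961311038 & ~(1 << 14) = 3961294654

3961294654


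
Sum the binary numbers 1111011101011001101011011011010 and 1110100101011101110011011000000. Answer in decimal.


1111011101011001101011011011010 + 1110100101011101110011011000000 = 11110000010110111011110110011010 = 4032544154

4032544154


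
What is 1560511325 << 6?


0b1011101000000111000001101011101 << 6 = 0b1011101000000111000001101011101000000 = 99872724800

99872724800


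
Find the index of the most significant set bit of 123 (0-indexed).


0b1111011. Highest set bit at position 6

6


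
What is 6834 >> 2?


0b1101010110010 >> 2 = 0b11010101100 = 1708

1708


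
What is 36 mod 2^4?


36 & 15 = 4

4


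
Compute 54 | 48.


0b110110 | 0b110000 = 0b110110 = 54

54


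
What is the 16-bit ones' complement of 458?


458 ^ 65535 = 65077

65077


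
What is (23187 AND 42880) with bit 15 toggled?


Step 1: 23187 & 42880 = 640
Step 2: 640 ^ (1 << 15) = 640 ^ 32768 = 33408

33408


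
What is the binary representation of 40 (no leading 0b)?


40 = 101000 in binary

101000


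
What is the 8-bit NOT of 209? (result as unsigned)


~0b11010001 = 0b101110 = 46 (8-bit unsigned)

46


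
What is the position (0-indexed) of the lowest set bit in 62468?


0b1111010000000100. Lowest set bit at position 2

2


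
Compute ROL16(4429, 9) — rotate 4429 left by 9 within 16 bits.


Rotate 0b1000101001101 left by 9 (16-bit) = 0b1001101000100010 = 39458

39458


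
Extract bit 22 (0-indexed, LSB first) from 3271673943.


0b11000011000000011100100001010111, position 22 = 0

0


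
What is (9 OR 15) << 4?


Step 1: 9 | 15 = 15
Step 2: 15 << 4 = 240

240


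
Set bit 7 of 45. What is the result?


45 | (1 << 7) = 45 | 128 = 173

173


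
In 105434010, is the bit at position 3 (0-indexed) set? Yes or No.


0b110010010001100101110011010, bit 3 = 1. Yes

Yes


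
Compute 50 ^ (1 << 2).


50 ^ (1 << 2) = 50 ^ 4 = 54

54


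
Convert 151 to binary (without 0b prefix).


151 = 10010111 in binary

10010111


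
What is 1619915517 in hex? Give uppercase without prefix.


1619915517 = 608DF2FD hex

608DF2FD


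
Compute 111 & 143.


0b1101111 & 0b10001111 = 0b1111 = 15

15


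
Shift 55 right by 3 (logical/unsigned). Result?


0b110111 >> 3 = 0b110 = 6

6


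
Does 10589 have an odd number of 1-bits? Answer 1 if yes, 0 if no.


0b10100101011101 has 8 ones => parity 0

0


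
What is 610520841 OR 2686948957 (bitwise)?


0b100100011000111100111100001001 | 0b10100000001001111001011001011101 = 0b10100100011001111101111101011101 = 2758270813

2758270813


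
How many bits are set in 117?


0b1110101 has 5 set bits

5


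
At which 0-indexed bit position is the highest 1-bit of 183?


0b10110111. Highest set bit at position 7

7


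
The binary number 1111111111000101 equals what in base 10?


1111111111000101 in decimal = 65477

65477


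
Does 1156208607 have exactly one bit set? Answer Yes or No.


0b1000100111010100101011111011111. Multiple bits set => No

No


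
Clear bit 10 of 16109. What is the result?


16109 & ~(1 << 10) = 15085

15085


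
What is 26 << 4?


0b11010 << 4 = 0b110100000 = 416

416


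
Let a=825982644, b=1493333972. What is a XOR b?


825982644 ^ 1493333972 = 1748568416

1748568416


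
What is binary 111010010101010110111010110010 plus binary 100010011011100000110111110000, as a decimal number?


111010010101010110111010110010 + 100010011011100000110111110000 = 1011100110000110111110010100010 = 1556315298

1556315298


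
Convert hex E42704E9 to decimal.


E42704E9 hex = 3827762409 decimal

3827762409


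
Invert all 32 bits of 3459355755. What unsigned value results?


3459355755 ^ 4294967295 = 835611540

835611540


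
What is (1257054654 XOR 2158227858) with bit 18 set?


Step 1: 1257054654 ^ 2158227858 = 3394162732
Step 2: 3394162732 | (1 << 18) = 3394162732 | 262144 = 3394162732

3394162732


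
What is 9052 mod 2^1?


9052 & 1 = 0

0


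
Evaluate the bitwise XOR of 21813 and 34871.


0b101010100110101 ^ 0b1000100000110111 = 0b1101110100000010 = 56578

56578


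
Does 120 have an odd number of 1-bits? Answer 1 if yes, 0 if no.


0b1111000 has 4 ones => parity 0

0


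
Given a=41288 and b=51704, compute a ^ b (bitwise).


41288 ^ 51704 = 26800

26800


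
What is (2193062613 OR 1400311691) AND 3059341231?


Step 1: 2193062613 | 1400311691 = 3556212703
Step 2: 3556212703 & 3059341231 = 2454804367

2454804367


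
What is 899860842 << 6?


0b110101101000101100100101101010 << 6 = 0b110101101000101100100101101010000000 = 57591093888

57591093888


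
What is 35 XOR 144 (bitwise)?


0b100011 ^ 0b10010000 = 0b10110011 = 179

179


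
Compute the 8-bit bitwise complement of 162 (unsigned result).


~0b10100010 = 0b1011101 = 93 (8-bit unsigned)

93


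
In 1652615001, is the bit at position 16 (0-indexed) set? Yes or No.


0b1100010100000001110011101011001, bit 16 = 0. No

No


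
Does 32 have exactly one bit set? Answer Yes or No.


0b100000. Only one bit set => Yes

Yes


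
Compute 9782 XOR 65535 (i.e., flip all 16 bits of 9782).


9782 ^ 65535 = 55753

55753


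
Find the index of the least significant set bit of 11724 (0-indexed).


0b10110111001100. Lowest set bit at position 2

2


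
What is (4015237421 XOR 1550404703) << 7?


Step 1: 4015237421 ^ 1550404703 = 3006981490
Step 2: 3006981490 << 7 = 384893630720

384893630720


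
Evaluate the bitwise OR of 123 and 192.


0b1111011 | 0b11000000 = 0b11111011 = 251

251


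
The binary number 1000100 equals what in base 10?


1000100 in decimal = 68

68


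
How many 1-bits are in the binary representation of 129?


0b10000001 has 2 set bits

2


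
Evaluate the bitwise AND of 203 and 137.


0b11001011 & 0b10001001 = 0b10001001 = 137

137


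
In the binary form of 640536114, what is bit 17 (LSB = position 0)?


0b100110001011011100111000110010, position 17 = 0

0


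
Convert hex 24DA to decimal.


24DA hex = 9434 decimal

9434


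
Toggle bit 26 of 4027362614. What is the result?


4027362614 ^ (1 << 26) = 4027362614 ^ 67108864 = 4094471478

4094471478


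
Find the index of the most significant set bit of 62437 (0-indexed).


0b1111001111100101. Highest set bit at position 15

15


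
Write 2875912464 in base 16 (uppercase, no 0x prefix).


2875912464 = AB6AF110 hex

AB6AF110


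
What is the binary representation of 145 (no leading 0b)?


145 = 10010001 in binary

10010001


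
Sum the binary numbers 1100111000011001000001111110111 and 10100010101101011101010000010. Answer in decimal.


1100111000011001000001111110111 + 10100010101101011101010000010 = 1111011011000110011111001111001 = 2070101625

2070101625


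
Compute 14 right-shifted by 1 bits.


0b1110 >> 1 = 0b111 = 7

7


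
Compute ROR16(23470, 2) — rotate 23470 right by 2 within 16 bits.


Rotate 0b101101110101110 right by 2 (16-bit) = 0b1001011011101011 = 38635

38635


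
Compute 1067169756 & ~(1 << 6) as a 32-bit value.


1067169756 & ~(1 << 6) = 1067169692

1067169692


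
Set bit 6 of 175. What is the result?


175 | (1 << 6) = 175 | 64 = 239

239


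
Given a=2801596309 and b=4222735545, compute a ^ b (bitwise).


2801596309 ^ 4222735545 = 1565336364

1565336364


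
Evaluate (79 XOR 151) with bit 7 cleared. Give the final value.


Step 1: 79 ^ 151 = 216
Step 2: 216 & ~(1 << 7) = 88

88


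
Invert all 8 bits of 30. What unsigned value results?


30 ^ 255 = 225

225


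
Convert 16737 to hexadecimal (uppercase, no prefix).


16737 = 4161 hex

4161


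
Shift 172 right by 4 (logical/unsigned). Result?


0b10101100 >> 4 = 0b1010 = 10

10


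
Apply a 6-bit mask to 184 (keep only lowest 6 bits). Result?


184 & 63 = 56

56


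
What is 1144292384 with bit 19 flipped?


1144292384 ^ (1 << 19) = 1144292384 ^ 524288 = 1144816672

1144816672


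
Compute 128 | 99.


0b10000000 | 0b1100011 = 0b11100011 = 227

227


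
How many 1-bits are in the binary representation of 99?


0b1100011 has 4 set bits

4


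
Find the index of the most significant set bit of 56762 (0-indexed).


0b1101110110111010. Highest set bit at position 15

15


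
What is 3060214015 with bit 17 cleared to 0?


3060214015 & ~(1 << 17) = 3060082943

3060082943


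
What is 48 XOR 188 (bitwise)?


0b110000 ^ 0b10111100 = 0b10001100 = 140

140


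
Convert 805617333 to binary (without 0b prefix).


805617333 = 110000000001001011111010110101 in binary

110000000001001011111010110101


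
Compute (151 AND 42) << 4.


Step 1: 151 & 42 = 2
Step 2: 2 << 4 = 32

32


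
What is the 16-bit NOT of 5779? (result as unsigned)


~0b1011010010011 = 0b1110100101101100 = 59756 (16-bit unsigned)

59756


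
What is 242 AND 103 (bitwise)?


0b11110010 & 0b1100111 = 0b1100010 = 98

98


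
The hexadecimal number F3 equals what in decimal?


F3 hex = 243 decimal

243


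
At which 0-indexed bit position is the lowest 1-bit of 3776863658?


0b11100001000111100101110110101010. Lowest set bit at position 1

1


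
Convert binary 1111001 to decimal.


1111001 in decimal = 121

121


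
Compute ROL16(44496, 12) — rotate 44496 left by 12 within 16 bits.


Rotate 0b1010110111010000 left by 12 (16-bit) = 0b101011011101 = 2781

2781


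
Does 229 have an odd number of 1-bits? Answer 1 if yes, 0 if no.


0b11100101 has 5 ones => parity 1

1


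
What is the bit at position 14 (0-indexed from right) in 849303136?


0b110010100111110101011001100000, position 14 = 1

1


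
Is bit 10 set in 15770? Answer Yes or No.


0b11110110011010, bit 10 = 1. Yes

Yes


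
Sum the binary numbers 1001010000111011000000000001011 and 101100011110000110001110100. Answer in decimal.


1001010000111011000000000001011 + 101100011110000110001110100 = 1001111101011001000110001111111 = 1336708223

1336708223


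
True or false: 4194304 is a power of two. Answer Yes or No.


0b10000000000000000000000. Only one bit set => Yes

Yes


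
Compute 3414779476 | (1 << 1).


3414779476 | (1 << 1) = 3414779476 | 2 = 3414779478

3414779478


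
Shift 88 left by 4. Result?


0b1011000 << 4 = 0b10110000000 = 1408

1408


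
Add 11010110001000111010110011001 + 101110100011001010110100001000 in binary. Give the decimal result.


11010110001000111010110011001 + 101110100011001010110100001000 = 1001001010100010010001010100001 = 1230054049

1230054049


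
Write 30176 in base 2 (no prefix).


30176 = 111010111100000 in binary

111010111100000


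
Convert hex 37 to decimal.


37 hex = 55 decimal

55


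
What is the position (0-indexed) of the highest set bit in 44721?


0b1010111010110001. Highest set bit at position 15

15


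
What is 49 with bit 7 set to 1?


49 | (1 << 7) = 49 | 128 = 177

177


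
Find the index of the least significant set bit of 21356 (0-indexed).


0b101001101101100. Lowest set bit at position 2

2


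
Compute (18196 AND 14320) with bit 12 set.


Step 1: 18196 & 14320 = 1808
Step 2: 1808 | (1 << 12) = 1808 | 4096 = 5904

5904


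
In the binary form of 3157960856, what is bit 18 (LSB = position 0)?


0b10111100001110101010100010011000, position 18 = 0

0


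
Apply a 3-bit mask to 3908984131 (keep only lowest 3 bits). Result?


3908984131 & 7 = 3

3


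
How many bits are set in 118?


0b1110110 has 5 set bits

5


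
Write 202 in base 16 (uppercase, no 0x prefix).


202 = CA hex

CA


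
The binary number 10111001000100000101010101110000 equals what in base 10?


10111001000100000101010101110000 in decimal = 3104855408

3104855408


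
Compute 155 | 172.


0b10011011 | 0b10101100 = 0b10111111 = 191

191


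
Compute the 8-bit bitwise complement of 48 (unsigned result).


~0b110000 = 0b11001111 = 207 (8-bit unsigned)

207


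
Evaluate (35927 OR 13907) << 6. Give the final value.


Step 1: 35927 | 13907 = 48727
Step 2: 48727 << 6 = 3118528

3118528


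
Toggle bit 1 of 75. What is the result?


75 ^ (1 << 1) = 75 ^ 2 = 73

73


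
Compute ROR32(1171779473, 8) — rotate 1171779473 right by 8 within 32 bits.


Rotate 0b1000101110101111110111110010001 right by 8 (32-bit) = 0b10010001010001011101011111101111 = 2437273583

2437273583


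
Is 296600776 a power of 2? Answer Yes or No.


0b10001101011011100010011001000. Multiple bits set => No

No


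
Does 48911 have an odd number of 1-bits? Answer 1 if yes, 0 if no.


0b1011111100001111 has 11 ones => parity 1

1


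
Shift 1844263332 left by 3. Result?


0b1101101111011010011100110100100 << 3 = 0b1101101111011010011100110100100000 = 14754106656

14754106656


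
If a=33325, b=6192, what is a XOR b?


33325 ^ 6192 = 39453

39453


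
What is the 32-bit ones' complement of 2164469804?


2164469804 ^ 4294967295 = 2130497491

2130497491


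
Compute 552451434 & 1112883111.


0b100000111011011011110101101010 & 0b1000010010101010011111110100111 = 0b10001010011110100100010 = 4537634

4537634


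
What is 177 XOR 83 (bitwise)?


0b10110001 ^ 0b1010011 = 0b11100010 = 226

226


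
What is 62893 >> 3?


0b1111010110101101 >> 3 = 0b1111010110101 = 7861

7861


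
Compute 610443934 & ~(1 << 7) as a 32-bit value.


610443934 & ~(1 << 7) = 610443806

610443806


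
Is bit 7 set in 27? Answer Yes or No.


0b11011, bit 7 = 0. No

No


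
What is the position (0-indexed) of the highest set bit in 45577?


0b1011001000001001. Highest set bit at position 15

15


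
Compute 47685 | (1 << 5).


47685 | (1 << 5) = 47685 | 32 = 47717

47717


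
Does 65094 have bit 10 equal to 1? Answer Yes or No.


0b1111111001000110, bit 10 = 1. Yes

Yes


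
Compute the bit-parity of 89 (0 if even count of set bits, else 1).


0b1011001 has 4 ones => parity 0

0


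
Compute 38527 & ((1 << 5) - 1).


38527 & 31 = 31

31


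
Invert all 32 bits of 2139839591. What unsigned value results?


2139839591 ^ 4294967295 = 2155127704

2155127704


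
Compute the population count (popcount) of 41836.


0b1010001101101100 has 8 set bits

8


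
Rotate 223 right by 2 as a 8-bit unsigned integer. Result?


Rotate 0b11011111 right by 2 (8-bit) = 0b11110111 = 247

247


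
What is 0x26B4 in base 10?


26B4 hex = 9908 decimal

9908


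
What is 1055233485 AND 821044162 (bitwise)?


0b111110111001011001010111001101 & 0b110000111100000010001111000010 = 0b110000111000000000000111000000 = 819986880

819986880


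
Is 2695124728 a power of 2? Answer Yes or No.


0b10100000101001000101011011111000. Multiple bits set => No

No


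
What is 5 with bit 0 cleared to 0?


5 & ~(1 << 0) = 4

4


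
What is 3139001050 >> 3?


0b10111011000110010101101011011010 >> 3 = 0b10111011000110010101101011011 = 392375131

392375131


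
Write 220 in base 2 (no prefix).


220 = 11011100 in binary

11011100


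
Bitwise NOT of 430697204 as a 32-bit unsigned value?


~0b11001101010111110101011110100 = 0b11100110010101000001010100001011 = 3864270091 (32-bit unsigned)

3864270091


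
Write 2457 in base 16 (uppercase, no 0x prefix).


2457 = 999 hex

999


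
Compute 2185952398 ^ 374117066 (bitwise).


0b10000010010010101111110010001110 ^ 0b10110010011001001001011001010 = 0b10010100000001100110111001000100 = 2483449412

2483449412


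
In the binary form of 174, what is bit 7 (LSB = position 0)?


0b10101110, position 7 = 1

1


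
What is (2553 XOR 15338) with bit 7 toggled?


Step 1: 2553 ^ 15338 = 12819
Step 2: 12819 ^ (1 << 7) = 12819 ^ 128 = 12947

12947


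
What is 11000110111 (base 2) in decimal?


11000110111 in decimal = 1591

1591


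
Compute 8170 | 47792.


0b1111111101010 | 0b1011101010110000 = 0b1011111111111010 = 49146

49146


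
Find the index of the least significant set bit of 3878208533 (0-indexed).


0b11100111001010001100010000010101. Lowest set bit at position 0

0


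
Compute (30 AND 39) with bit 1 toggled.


Step 1: 30 & 39 = 6
Step 2: 6 ^ (1 << 1) = 6 ^ 2 = 4

4


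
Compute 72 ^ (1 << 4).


72 ^ (1 << 4) = 72 ^ 16 = 88

88


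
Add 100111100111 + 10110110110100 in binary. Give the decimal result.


100111100111 + 10110110110100 = 11011110011011 = 14235

14235


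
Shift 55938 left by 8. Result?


0b1101101010000010 << 8 = 0b110110101000001000000000 = 14320128

14320128


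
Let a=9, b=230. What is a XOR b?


9 ^ 230 = 239

239


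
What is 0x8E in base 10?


8E hex = 142 decimal

142


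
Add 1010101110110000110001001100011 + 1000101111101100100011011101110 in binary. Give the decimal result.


1010101110110000110001001100011 + 1000101111101100100011011101110 = 10011011110011101010100101010001 = 2614012241

2614012241


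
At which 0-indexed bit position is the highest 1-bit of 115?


0b1110011. Highest set bit at position 6

6


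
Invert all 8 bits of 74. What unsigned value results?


74 ^ 255 = 181

181


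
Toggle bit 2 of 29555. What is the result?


29555 ^ (1 << 2) = 29555 ^ 4 = 29559

29559


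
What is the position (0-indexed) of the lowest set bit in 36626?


0b1000111100010010. Lowest set bit at position 1

1


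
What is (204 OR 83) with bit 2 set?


Step 1: 204 | 83 = 223
Step 2: 223 | (1 << 2) = 223 | 4 = 223

223


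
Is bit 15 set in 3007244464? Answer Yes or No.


0b10110011001111101110100010110000, bit 15 = 1. Yes

Yes


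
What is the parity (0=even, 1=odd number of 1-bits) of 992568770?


0b111011001010010110010111000010 has 15 ones => parity 1

1


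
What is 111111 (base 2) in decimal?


111111 in decimal = 63

63


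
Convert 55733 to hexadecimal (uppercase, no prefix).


55733 = D9B5 hex

D9B5


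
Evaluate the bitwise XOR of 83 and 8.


0b1010011 ^ 0b1000 = 0b1011011 = 91

91


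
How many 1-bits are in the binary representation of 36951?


0b1001000001010111 has 7 set bits

7


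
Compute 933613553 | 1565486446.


0b110111101001011100111111110001 | 0b1011101010011110110110101101110 = 0b1111111111011111110111111111111 = 2146430975

2146430975


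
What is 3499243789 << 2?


0b11010000100100100011100100001101 << 2 = 0b1101000010010010001110010000110100 = 13996975156

13996975156


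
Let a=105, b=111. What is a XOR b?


105 ^ 111 = 6

6


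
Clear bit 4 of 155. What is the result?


155 & ~(1 << 4) = 139

139


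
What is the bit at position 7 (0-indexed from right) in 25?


0b11001, position 7 = 0

0


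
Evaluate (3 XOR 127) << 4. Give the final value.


Step 1: 3 ^ 127 = 124
Step 2: 124 << 4 = 1984

1984


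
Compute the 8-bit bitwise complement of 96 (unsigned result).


~0b1100000 = 0b10011111 = 159 (8-bit unsigned)

159


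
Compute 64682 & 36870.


0b1111110010101010 & 0b1001000000000110 = 0b1001000000000010 = 36866

36866


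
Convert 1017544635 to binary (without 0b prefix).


1017544635 = 111100101001100111111110111011 in binary

111100101001100111111110111011


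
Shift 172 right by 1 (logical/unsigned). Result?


0b10101100 >> 1 = 0b1010110 = 86

86


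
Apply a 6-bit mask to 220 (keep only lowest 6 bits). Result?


220 & 63 = 28

28


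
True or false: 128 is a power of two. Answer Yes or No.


0b10000000. Only one bit set => Yes

Yes


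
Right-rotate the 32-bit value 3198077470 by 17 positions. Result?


Rotate 0b10111110100111101100101000011110 right by 17 (32-bit) = 0b1100101000011110101111101001111 = 1695506255

1695506255


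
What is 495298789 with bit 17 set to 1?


495298789 | (1 << 17) = 495298789 | 131072 = 495429861

495429861


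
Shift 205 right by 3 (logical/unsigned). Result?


0b11001101 >> 3 = 0b11001 = 25

25


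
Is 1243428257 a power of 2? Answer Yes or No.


0b1001010000111010011010110100001. Multiple bits set => No

No


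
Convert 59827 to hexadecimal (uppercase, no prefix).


59827 = E9B3 hex

E9B3


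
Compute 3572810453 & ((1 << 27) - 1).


3572810453 & 134217727 = 83149525

83149525


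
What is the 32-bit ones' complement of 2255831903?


2255831903 ^ 4294967295 = 2039135392

2039135392


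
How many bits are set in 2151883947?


0b10000000010000110010010010101011 has 11 set bits

11


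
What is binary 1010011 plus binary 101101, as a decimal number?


1010011 + 101101 = 10000000 = 128

128


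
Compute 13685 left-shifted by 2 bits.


0b11010101110101 << 2 = 0b1101010111010100 = 54740

54740


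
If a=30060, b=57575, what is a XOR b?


30060 ^ 57575 = 38283

38283


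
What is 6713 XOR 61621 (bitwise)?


0b1101000111001 ^ 0b1111000010110101 = 0b1110101010001100 = 60044

60044


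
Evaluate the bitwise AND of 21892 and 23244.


0b101010110000100 & 0b101101011001100 = 0b101000010000100 = 20612

20612


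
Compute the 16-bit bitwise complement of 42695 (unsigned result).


~0b1010011011000111 = 0b101100100111000 = 22840 (16-bit unsigned)

22840


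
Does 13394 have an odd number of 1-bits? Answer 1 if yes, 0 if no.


0b11010001010010 has 6 ones => parity 0

0


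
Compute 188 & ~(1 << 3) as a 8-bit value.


188 & ~(1 << 3) = 180

180


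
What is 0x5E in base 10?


5E hex = 94 decimal

94


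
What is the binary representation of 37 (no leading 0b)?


37 = 100101 in binary

100101


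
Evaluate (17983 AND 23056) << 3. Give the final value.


Step 1: 17983 & 23056 = 16912
Step 2: 16912 << 3 = 135296

135296


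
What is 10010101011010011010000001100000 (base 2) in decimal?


10010101011010011010000001100000 in decimal = 2506727520

2506727520


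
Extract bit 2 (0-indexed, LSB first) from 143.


0b10001111, position 2 = 1

1


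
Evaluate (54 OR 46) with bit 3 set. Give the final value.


Step 1: 54 | 46 = 62
Step 2: 62 | (1 << 3) = 62 | 8 = 62

62


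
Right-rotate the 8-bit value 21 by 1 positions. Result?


Rotate 0b10101 right by 1 (8-bit) = 0b10001010 = 138

138


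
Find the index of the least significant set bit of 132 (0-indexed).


0b10000100. Lowest set bit at position 2

2


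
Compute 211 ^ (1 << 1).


211 ^ (1 << 1) = 211 ^ 2 = 209

209


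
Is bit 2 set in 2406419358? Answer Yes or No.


0b10001111011011110000101110011110, bit 2 = 1. Yes

Yes


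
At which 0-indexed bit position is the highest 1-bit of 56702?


0b1101110101111110. Highest set bit at position 15

15


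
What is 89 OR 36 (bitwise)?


0b1011001 | 0b100100 = 0b1111101 = 125

125


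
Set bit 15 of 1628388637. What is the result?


1628388637 | (1 << 15) = 1628388637 | 32768 = 1628421405

1628421405


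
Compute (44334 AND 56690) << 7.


Step 1: 44334 & 56690 = 36130
Step 2: 36130 << 7 = 4624640

4624640


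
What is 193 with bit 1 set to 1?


193 | (1 << 1) = 193 | 2 = 195

195


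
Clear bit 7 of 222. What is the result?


222 & ~(1 << 7) = 94

94


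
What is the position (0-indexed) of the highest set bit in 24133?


0b101111001000101. Highest set bit at position 14

14


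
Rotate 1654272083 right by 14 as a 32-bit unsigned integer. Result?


Rotate 0b1100010100110100011000001010011 right by 14 (32-bit) = 0b11000001010011011000101001101000 = 3243084392

3243084392


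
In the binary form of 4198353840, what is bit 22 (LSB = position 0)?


0b11111010001111011100101110110000, position 22 = 0

0


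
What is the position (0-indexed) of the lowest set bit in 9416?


0b10010011001000. Lowest set bit at position 3

3


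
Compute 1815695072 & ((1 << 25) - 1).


1815695072 & 33554431 = 3755744

3755744


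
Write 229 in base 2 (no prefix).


229 = 11100101 in binary

11100101


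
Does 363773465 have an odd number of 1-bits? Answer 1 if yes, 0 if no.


0b10101101011101011111000011001 has 17 ones => parity 1

1


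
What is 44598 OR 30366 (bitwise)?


0b1010111000110110 | 0b111011010011110 = 0b1111111010111110 = 65214

65214


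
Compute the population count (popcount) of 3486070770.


0b11001111110010010011011111110010 has 20 set bits

20


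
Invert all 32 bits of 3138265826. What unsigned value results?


3138265826 ^ 4294967295 = 1156701469

1156701469


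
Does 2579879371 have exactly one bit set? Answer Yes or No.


0b10011001110001011101010111001011. Multiple bits set => No

No


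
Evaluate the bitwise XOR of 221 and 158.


0b11011101 ^ 0b10011110 = 0b1000011 = 67

67


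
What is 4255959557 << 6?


0b11111101101011001100101000000101 << 6 = 0b11111101101011001100101000000101000000 = 272381411648

272381411648


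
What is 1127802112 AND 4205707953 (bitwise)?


0b1000011001110001110010100000000 & 0b11111010101011100000001010110001 = 0b1000010001010000000000000000000 = 1109917696

1109917696


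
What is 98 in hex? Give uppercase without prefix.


98 = 62 hex

62


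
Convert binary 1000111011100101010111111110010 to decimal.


1000111011100101010111111110010 in decimal = 1198698482

1198698482


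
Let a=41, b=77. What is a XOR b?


41 ^ 77 = 100

100


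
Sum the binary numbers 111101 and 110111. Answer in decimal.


111101 + 110111 = 1110100 = 116

116


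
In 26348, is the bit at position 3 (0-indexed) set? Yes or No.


0b110011011101100, bit 3 = 1. Yes

Yes


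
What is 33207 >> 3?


0b1000000110110111 >> 3 = 0b1000000110110 = 4150

4150


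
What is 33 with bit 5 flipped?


33 ^ (1 << 5) = 33 ^ 32 = 1

1


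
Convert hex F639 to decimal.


F639 hex = 63033 decimal

63033


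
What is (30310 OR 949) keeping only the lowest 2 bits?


Step 1: 30310 | 949 = 30711
Step 2: 30711 & 3 = 3

3


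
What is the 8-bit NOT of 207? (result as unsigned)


~0b11001111 = 0b110000 = 48 (8-bit unsigned)

48


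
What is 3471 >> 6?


0b110110001111 >> 6 = 0b110110 = 54

54


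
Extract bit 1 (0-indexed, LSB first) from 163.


0b10100011, position 1 = 1

1


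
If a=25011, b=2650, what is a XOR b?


25011 ^ 2650 = 27625

27625


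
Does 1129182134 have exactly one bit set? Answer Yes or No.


0b1000011010011011111001110110110. Multiple bits set => No

No


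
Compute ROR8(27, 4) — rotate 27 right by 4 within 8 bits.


Rotate 0b11011 right by 4 (8-bit) = 0b10110001 = 177

177


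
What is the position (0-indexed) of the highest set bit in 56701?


0b1101110101111101. Highest set bit at position 15

15


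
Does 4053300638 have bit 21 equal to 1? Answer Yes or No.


0b11110001100110000111010110011110, bit 21 = 0. No

No


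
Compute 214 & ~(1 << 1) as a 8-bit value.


214 & ~(1 << 1) = 212

212


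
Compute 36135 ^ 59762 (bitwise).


0b1000110100100111 ^ 0b1110100101110010 = 0b110010001010101 = 25685

25685


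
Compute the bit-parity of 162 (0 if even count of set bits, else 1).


0b10100010 has 3 ones => parity 1

1


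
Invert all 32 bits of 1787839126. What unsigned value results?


1787839126 ^ 4294967295 = 2507128169

2507128169


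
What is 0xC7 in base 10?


C7 hex = 199 decimal

199


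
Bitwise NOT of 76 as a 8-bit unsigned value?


~0b1001100 = 0b10110011 = 179 (8-bit unsigned)

179


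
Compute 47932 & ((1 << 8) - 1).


47932 & 255 = 60

60


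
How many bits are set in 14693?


0b11100101100101 has 8 set bits

8


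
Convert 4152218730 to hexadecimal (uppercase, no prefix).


4152218730 = F77DD46A hex

F77DD46A


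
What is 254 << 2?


0b11111110 << 2 = 0b1111111000 = 1016

1016


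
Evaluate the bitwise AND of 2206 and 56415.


0b100010011110 & 0b1101110001011111 = 0b100000011110 = 2078

2078


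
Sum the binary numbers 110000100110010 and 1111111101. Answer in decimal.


110000100110010 + 1111111101 = 110010100101111 = 25903

25903


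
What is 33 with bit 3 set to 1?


33 | (1 << 3) = 33 | 8 = 41

41


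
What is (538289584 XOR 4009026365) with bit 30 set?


Step 1: 538289584 ^ 4009026365 = 3470870157
Step 2: 3470870157 | (1 << 30) = 3470870157 | 1073741824 = 3470870157

3470870157


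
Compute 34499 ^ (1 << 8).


34499 ^ (1 << 8) = 34499 ^ 256 = 34755

34755


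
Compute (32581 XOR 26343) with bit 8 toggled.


Step 1: 32581 ^ 26343 = 6562
Step 2: 6562 ^ (1 << 8) = 6562 ^ 256 = 6306

6306


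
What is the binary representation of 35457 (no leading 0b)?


35457 = 1000101010000001 in binary

1000101010000001


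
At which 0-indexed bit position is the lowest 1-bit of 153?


0b10011001. Lowest set bit at position 0

0


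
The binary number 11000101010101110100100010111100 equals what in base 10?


11000101010101110100100010111100 in decimal = 3310831804

3310831804


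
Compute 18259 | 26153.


0b100011101010011 | 0b110011000101001 = 0b110011101111011 = 26491

26491


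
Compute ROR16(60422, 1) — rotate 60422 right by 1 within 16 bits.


Rotate 0b1110110000000110 right by 1 (16-bit) = 0b111011000000011 = 30211

30211


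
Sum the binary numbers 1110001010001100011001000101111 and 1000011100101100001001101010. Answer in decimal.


1110001010001100011001000101111 + 1000011100101100001001101010 = 1111001101110001111010010011001 = 2042164377

2042164377


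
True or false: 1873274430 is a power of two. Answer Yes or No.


0b1101111101001111110011000111110. Multiple bits set => No

No


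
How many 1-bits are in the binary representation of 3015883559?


0b10110011110000101011101100100111 has 18 set bits

18


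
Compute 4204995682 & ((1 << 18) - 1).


4204995682 & 262143 = 205922

205922


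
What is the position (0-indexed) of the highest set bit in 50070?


0b1100001110010110. Highest set bit at position 15

15


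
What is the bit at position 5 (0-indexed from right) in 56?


0b111000, position 5 = 1

1


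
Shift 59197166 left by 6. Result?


0b11100001110100011011101110 << 6 = 0b11100001110100011011101110000000 = 3788618624

3788618624


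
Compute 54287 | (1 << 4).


54287 | (1 << 4) = 54287 | 16 = 54303

54303


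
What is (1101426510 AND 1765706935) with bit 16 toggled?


Step 1: 1101426510 & 1765706935 = 1093012486
Step 2: 1093012486 ^ (1 << 16) = 1093012486 ^ 65536 = 1093078022

1093078022


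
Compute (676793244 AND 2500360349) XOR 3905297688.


Step 1: 676793244 & 2500360349 = 2204
Step 2: 2204 ^ 3905297688 = 3905295748

3905295748


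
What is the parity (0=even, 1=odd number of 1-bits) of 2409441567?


0b10001111100111010010100100011111 has 18 ones => parity 0

0


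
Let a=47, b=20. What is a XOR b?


47 ^ 20 = 59

59


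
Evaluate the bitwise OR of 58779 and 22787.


0b1110010110011011 | 0b101100100000011 = 0b1111110110011011 = 64923

64923


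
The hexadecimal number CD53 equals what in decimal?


CD53 hex = 52563 decimal

52563


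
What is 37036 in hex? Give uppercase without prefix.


37036 = 90AC hex

90AC


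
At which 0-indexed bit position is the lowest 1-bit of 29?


0b11101. Lowest set bit at position 0

0


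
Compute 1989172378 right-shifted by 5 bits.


0b1110110100100000101110010011010 >> 5 = 0b11101101001000001011100100 = 62161636

62161636


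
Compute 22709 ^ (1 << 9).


22709 ^ (1 << 9) = 22709 ^ 512 = 23221

23221


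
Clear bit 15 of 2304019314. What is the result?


2304019314 & ~(1 << 15) = 2303986546

2303986546


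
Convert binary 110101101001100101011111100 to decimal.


110101101001100101011111100 in decimal = 112511740

112511740


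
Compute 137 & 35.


0b10001001 & 0b100011 = 0b1 = 1

1


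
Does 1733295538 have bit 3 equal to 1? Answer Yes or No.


0b1100111010011111111110110110010, bit 3 = 0. No

No


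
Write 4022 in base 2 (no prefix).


4022 = 111110110110 in binary

111110110110


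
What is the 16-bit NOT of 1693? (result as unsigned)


~0b11010011101 = 0b1111100101100010 = 63842 (16-bit unsigned)

63842


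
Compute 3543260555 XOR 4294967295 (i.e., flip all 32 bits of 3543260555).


3543260555 ^ 4294967295 = 751706740

751706740


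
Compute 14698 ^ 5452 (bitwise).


0b11100101101010 ^ 0b1010101001100 = 0b10110000100110 = 11302

11302


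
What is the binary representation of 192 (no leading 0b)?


192 = 11000000 in binary

11000000


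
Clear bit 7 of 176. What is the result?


176 & ~(1 << 7) = 48

48


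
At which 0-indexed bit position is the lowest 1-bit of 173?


0b10101101. Lowest set bit at position 0

0


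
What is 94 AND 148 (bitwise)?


0b1011110 & 0b10010100 = 0b10100 = 20

20


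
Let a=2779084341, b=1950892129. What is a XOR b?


2779084341 ^ 1950892129 = 3521984084

3521984084


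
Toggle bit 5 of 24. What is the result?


24 ^ (1 << 5) = 24 ^ 32 = 56

56


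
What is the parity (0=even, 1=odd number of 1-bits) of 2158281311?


0b10000000101001001100001001011111 has 13 ones => parity 1

1


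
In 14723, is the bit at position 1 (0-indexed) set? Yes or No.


0b11100110000011, bit 1 = 1. Yes

Yes


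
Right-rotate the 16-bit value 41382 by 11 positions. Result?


Rotate 0b1010000110100110 right by 11 (16-bit) = 0b11010011010100 = 13524

13524
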